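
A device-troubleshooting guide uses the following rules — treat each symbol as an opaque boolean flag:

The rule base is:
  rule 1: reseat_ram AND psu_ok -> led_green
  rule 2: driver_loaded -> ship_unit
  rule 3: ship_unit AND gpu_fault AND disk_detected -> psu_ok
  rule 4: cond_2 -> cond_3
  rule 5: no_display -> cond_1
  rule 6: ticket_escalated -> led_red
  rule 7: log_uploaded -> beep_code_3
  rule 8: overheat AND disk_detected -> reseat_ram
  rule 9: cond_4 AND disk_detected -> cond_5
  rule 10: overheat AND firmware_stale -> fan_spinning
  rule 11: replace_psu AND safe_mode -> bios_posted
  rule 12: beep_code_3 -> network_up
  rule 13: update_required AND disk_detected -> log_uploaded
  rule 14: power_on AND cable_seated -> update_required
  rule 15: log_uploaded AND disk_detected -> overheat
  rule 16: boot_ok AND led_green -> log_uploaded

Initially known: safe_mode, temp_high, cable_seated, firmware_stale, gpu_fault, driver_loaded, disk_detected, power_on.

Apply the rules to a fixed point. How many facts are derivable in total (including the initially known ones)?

18

[1] rule 2 [driver_loaded -> ship_unit]; rule 14 [power_on AND cable_seated -> update_required]. ⇒ new: ship_unit, update_required.
[2] rule 3 [ship_unit AND gpu_fault AND disk_detected -> psu_ok]; rule 13 [update_required AND disk_detected -> log_uploaded]. ⇒ new: psu_ok, log_uploaded.
[3] rule 7 [log_uploaded -> beep_code_3]; rule 15 [log_uploaded AND disk_detected -> overheat]. ⇒ new: beep_code_3, overheat.
[4] rule 8 [overheat AND disk_detected -> reseat_ram]; rule 10 [overheat AND firmware_stale -> fan_spinning]; rule 12 [beep_code_3 -> network_up]. ⇒ new: reseat_ram, fan_spinning, network_up.
[5] rule 1 [reseat_ram AND psu_ok -> led_green]. ⇒ new: led_green.
Closure: {beep_code_3, cable_seated, disk_detected, driver_loaded, fan_spinning, firmware_stale, gpu_fault, led_green, log_uploaded, network_up, overheat, power_on, psu_ok, reseat_ram, safe_mode, ship_unit, temp_high, update_required} — 18 facts.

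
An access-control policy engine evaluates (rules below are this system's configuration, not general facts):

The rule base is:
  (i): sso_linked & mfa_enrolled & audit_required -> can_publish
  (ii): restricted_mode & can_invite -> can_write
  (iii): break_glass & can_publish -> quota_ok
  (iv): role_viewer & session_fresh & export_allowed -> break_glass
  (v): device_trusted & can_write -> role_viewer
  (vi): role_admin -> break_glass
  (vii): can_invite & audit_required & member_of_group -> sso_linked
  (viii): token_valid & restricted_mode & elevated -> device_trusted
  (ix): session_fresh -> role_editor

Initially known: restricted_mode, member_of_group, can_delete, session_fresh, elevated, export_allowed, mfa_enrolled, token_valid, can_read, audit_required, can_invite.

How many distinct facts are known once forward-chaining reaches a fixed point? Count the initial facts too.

19

[1] (ii) [restricted_mode & can_invite -> can_write]; (vii) [can_invite & audit_required & member_of_group -> sso_linked]; (viii) [token_valid & restricted_mode & elevated -> device_trusted]; (ix) [session_fresh -> role_editor]. ⇒ new: can_write, sso_linked, device_trusted, role_editor.
[2] (i) [sso_linked & mfa_enrolled & audit_required -> can_publish]; (v) [device_trusted & can_write -> role_viewer]. ⇒ new: can_publish, role_viewer.
[3] (iv) [role_viewer & session_fresh & export_allowed -> break_glass]. ⇒ new: break_glass.
[4] (iii) [break_glass & can_publish -> quota_ok]. ⇒ new: quota_ok.
Closure: {audit_required, break_glass, can_delete, can_invite, can_publish, can_read, can_write, device_trusted, elevated, export_allowed, member_of_group, mfa_enrolled, quota_ok, restricted_mode, role_editor, role_viewer, session_fresh, sso_linked, token_valid} — 19 facts.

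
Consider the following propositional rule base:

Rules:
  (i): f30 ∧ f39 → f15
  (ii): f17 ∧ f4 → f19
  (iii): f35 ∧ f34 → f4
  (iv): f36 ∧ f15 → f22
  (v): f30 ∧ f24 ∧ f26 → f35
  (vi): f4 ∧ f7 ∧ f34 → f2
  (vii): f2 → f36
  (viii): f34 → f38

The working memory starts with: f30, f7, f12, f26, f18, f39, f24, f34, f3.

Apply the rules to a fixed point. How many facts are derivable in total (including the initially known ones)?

Round 1: (i) [f30 ∧ f39 → f15]; (v) [f30 ∧ f24 ∧ f26 → f35]; (viii) [f34 → f38]. Adds f15, f35, f38.
Round 2: (iii) [f35 ∧ f34 → f4]. Adds f4.
Round 3: (vi) [f4 ∧ f7 ∧ f34 → f2]. Adds f2.
Round 4: (vii) [f2 → f36]. Adds f36.
Round 5: (iv) [f36 ∧ f15 → f22]. Adds f22.
Closure: {f12, f15, f18, f2, f22, f24, f26, f3, f30, f34, f35, f36, f38, f39, f4, f7} — 16 facts.

16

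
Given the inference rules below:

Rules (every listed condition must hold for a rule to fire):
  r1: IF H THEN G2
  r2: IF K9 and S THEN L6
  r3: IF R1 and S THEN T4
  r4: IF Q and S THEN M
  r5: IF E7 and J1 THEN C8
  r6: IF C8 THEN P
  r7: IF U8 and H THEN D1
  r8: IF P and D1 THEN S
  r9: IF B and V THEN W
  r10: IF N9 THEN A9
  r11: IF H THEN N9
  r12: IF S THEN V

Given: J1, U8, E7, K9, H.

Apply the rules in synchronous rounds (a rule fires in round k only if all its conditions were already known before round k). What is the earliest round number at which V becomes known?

4

Round 1 fires r1, r5, r7, r11, giving G2, C8, D1, N9.
Round 2 fires r6, r10, giving P, A9.
Round 3 fires r8, giving S.
Round 4 fires r2, r12, giving L6, V.
V first appears in round 4.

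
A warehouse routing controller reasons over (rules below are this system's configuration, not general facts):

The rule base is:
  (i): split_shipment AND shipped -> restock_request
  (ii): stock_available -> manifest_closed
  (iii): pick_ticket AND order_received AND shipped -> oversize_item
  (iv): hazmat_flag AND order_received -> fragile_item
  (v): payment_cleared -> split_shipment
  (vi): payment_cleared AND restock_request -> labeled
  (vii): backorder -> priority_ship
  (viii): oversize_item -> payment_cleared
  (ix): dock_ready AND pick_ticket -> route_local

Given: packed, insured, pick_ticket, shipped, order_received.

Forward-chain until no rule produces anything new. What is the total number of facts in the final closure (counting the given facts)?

10

Round 1: (iii) [pick_ticket AND order_received AND shipped -> oversize_item]. New: oversize_item.
Round 2: (viii) [oversize_item -> payment_cleared]. New: payment_cleared.
Round 3: (v) [payment_cleared -> split_shipment]. New: split_shipment.
Round 4: (i) [split_shipment AND shipped -> restock_request]. New: restock_request.
Round 5: (vi) [payment_cleared AND restock_request -> labeled]. New: labeled.
Closure: {insured, labeled, order_received, oversize_item, packed, payment_cleared, pick_ticket, restock_request, shipped, split_shipment} — 10 facts.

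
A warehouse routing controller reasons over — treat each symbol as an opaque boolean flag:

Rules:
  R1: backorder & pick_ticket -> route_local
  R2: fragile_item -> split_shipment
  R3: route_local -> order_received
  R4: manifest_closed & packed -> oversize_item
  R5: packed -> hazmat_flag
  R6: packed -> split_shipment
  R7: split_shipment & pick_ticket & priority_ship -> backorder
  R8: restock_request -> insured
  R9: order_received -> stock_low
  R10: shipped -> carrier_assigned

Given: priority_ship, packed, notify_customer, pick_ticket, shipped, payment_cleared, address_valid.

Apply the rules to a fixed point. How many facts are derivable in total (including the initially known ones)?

Round 1: R5 [packed -> hazmat_flag]; R6 [packed -> split_shipment]; R10 [shipped -> carrier_assigned]. Adds hazmat_flag, split_shipment, carrier_assigned.
Round 2: R7 [split_shipment & pick_ticket & priority_ship -> backorder]. Adds backorder.
Round 3: R1 [backorder & pick_ticket -> route_local]. Adds route_local.
Round 4: R3 [route_local -> order_received]. Adds order_received.
Round 5: R9 [order_received -> stock_low]. Adds stock_low.
Closure: {address_valid, backorder, carrier_assigned, hazmat_flag, notify_customer, order_received, packed, payment_cleared, pick_ticket, priority_ship, route_local, shipped, split_shipment, stock_low} — 14 facts.

14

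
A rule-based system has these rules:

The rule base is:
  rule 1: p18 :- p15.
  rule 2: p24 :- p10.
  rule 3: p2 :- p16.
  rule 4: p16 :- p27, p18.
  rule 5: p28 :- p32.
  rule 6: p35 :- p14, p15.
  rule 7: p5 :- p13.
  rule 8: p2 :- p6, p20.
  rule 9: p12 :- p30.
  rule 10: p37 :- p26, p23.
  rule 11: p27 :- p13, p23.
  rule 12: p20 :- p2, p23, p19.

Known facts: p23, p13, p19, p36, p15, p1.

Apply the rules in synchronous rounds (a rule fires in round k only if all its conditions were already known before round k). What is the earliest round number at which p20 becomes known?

4

Round 1: rule 1 [p18 :- p15.]; rule 7 [p5 :- p13.]; rule 11 [p27 :- p13, p23.]. Adds p18, p5, p27.
Round 2: rule 4 [p16 :- p27, p18.]. Adds p16.
Round 3: rule 3 [p2 :- p16.]. Adds p2.
Round 4: rule 12 [p20 :- p2, p23, p19.]. Adds p20.
p20 first appears in round 4.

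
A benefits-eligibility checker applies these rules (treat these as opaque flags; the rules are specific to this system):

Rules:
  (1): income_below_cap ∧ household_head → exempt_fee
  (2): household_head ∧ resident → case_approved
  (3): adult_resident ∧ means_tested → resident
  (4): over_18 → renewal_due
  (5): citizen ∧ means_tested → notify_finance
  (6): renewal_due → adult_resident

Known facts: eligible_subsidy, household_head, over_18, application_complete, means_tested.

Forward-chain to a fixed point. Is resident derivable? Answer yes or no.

yes

Round 1: (4) [over_18 → renewal_due]. New: renewal_due.
Round 2: (6) [renewal_due → adult_resident]. New: adult_resident.
Round 3: (3) [adult_resident ∧ means_tested → resident]. New: resident.
Round 4: (2) [household_head ∧ resident → case_approved]. New: case_approved.
resident appears in round 3, so it is derivable.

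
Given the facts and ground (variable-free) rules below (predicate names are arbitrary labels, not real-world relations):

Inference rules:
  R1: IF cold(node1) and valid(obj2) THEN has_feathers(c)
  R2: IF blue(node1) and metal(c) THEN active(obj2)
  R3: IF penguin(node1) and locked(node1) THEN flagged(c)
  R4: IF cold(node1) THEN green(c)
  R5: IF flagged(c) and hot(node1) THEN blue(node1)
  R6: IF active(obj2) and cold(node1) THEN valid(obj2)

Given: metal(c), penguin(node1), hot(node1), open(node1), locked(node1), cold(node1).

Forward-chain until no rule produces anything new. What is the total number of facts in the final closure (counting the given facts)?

Round 1 fires R3, R4, giving flagged(c), green(c).
Round 2 fires R5, giving blue(node1).
Round 3 fires R2, giving active(obj2).
Round 4 fires R6, giving valid(obj2).
Round 5 fires R1, giving has_feathers(c).
Closure: {active(obj2), blue(node1), cold(node1), flagged(c), green(c), has_feathers(c), hot(node1), locked(node1), metal(c), open(node1), penguin(node1), valid(obj2)} — 12 facts.

12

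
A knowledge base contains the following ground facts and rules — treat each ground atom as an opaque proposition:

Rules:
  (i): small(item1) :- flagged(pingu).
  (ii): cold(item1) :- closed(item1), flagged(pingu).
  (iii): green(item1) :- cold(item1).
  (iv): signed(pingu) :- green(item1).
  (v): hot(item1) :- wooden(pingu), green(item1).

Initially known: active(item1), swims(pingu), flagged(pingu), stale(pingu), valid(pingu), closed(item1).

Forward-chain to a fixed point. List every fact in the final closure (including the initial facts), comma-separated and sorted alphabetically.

active(item1), closed(item1), cold(item1), flagged(pingu), green(item1), signed(pingu), small(item1), stale(pingu), swims(pingu), valid(pingu)

Round 1: (i) [small(item1) :- flagged(pingu).]; (ii) [cold(item1) :- closed(item1), flagged(pingu).]. New: small(item1), cold(item1).
Round 2: (iii) [green(item1) :- cold(item1).]. New: green(item1).
Round 3: (iv) [signed(pingu) :- green(item1).]. New: signed(pingu).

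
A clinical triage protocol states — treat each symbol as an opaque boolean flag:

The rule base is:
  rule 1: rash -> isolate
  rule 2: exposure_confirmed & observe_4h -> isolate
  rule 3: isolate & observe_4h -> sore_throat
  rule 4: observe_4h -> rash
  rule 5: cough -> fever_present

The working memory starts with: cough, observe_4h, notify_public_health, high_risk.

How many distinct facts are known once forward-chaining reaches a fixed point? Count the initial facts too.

8

Round 1: rule 4 [observe_4h -> rash]; rule 5 [cough -> fever_present]. New: rash, fever_present.
Round 2: rule 1 [rash -> isolate]. New: isolate.
Round 3: rule 3 [isolate & observe_4h -> sore_throat]. New: sore_throat.
Closure: {cough, fever_present, high_risk, isolate, notify_public_health, observe_4h, rash, sore_throat} — 8 facts.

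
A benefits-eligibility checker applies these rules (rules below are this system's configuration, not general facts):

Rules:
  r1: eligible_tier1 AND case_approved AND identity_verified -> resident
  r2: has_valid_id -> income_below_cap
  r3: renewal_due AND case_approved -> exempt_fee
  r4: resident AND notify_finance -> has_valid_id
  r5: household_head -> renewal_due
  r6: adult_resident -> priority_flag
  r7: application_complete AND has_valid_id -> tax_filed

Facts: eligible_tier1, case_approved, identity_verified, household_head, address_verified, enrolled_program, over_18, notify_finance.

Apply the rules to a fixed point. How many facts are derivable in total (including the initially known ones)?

13

[1] r1 [eligible_tier1 AND case_approved AND identity_verified -> resident]; r5 [household_head -> renewal_due]. ⇒ new: resident, renewal_due.
[2] r3 [renewal_due AND case_approved -> exempt_fee]; r4 [resident AND notify_finance -> has_valid_id]. ⇒ new: exempt_fee, has_valid_id.
[3] r2 [has_valid_id -> income_below_cap]. ⇒ new: income_below_cap.
Closure: {address_verified, case_approved, eligible_tier1, enrolled_program, exempt_fee, has_valid_id, household_head, identity_verified, income_below_cap, notify_finance, over_18, renewal_due, resident} — 13 facts.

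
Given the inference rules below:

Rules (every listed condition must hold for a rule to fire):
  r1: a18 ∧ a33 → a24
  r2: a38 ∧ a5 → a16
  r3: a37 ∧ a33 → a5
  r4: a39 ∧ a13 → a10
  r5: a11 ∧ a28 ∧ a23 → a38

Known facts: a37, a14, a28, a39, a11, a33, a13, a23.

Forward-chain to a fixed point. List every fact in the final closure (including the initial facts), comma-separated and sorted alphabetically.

Round 1 — r3, r4, r5, derive a5, a10, a38.
Round 2 — r2, derive a16.

a10, a11, a13, a14, a16, a23, a28, a33, a37, a38, a39, a5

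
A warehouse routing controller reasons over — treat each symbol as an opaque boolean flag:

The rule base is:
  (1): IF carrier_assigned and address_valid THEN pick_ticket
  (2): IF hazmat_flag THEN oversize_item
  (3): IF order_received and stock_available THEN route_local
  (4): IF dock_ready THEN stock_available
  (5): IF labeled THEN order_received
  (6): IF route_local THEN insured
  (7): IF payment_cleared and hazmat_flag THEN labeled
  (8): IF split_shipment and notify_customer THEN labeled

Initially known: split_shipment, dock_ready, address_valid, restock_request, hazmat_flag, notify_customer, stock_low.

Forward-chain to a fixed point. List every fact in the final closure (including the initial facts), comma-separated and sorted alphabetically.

Round 1 fires (2), (4), (8), giving oversize_item, stock_available, labeled.
Round 2 fires (5), giving order_received.
Round 3 fires (3), giving route_local.
Round 4 fires (6), giving insured.

address_valid, dock_ready, hazmat_flag, insured, labeled, notify_customer, order_received, oversize_item, restock_request, route_local, split_shipment, stock_available, stock_low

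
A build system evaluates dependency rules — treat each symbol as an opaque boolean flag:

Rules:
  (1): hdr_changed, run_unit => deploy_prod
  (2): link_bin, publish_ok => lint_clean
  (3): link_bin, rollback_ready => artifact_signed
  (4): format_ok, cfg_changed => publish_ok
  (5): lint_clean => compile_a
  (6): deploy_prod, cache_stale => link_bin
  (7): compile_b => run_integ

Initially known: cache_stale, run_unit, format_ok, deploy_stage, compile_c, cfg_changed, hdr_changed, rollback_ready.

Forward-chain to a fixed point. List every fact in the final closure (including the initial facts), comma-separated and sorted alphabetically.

[1] (1) [hdr_changed, run_unit => deploy_prod]; (4) [format_ok, cfg_changed => publish_ok]. ⇒ new: deploy_prod, publish_ok.
[2] (6) [deploy_prod, cache_stale => link_bin]. ⇒ new: link_bin.
[3] (2) [link_bin, publish_ok => lint_clean]; (3) [link_bin, rollback_ready => artifact_signed]. ⇒ new: lint_clean, artifact_signed.
[4] (5) [lint_clean => compile_a]. ⇒ new: compile_a.

artifact_signed, cache_stale, cfg_changed, compile_a, compile_c, deploy_prod, deploy_stage, format_ok, hdr_changed, link_bin, lint_clean, publish_ok, rollback_ready, run_unit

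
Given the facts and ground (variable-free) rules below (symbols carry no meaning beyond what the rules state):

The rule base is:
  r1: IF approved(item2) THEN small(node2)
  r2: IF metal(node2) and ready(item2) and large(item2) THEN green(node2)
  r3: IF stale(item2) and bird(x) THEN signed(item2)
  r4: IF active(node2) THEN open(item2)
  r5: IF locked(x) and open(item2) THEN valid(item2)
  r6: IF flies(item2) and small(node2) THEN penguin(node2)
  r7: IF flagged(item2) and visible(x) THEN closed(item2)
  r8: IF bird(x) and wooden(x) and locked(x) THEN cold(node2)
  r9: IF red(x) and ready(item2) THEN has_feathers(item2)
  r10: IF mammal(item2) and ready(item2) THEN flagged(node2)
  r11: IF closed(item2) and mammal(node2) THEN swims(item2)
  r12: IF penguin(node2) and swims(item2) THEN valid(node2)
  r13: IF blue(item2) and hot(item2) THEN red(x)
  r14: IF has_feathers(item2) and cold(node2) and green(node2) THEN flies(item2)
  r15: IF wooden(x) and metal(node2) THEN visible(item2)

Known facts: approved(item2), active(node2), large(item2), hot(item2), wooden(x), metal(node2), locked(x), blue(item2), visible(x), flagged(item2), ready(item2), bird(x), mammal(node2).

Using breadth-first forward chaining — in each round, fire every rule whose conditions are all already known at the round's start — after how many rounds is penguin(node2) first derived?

4

[1] r1 [IF approved(item2) THEN small(node2)]; r2 [IF metal(node2) and ready(item2) and large(item2) THEN green(node2)]; r4 [IF active(node2) THEN open(item2)]; r7 [IF flagged(item2) and visible(x) THEN closed(item2)]; r8 [IF bird(x) and wooden(x) and locked(x) THEN cold(node2)]; r13 [IF blue(item2) and hot(item2) THEN red(x)]; r15 [IF wooden(x) and metal(node2) THEN visible(item2)]. ⇒ new: small(node2), green(node2), open(item2), closed(item2), cold(node2), red(x), visible(item2).
[2] r5 [IF locked(x) and open(item2) THEN valid(item2)]; r9 [IF red(x) and ready(item2) THEN has_feathers(item2)]; r11 [IF closed(item2) and mammal(node2) THEN swims(item2)]. ⇒ new: valid(item2), has_feathers(item2), swims(item2).
[3] r14 [IF has_feathers(item2) and cold(node2) and green(node2) THEN flies(item2)]. ⇒ new: flies(item2).
[4] r6 [IF flies(item2) and small(node2) THEN penguin(node2)]. ⇒ new: penguin(node2).
penguin(node2) first appears in round 4.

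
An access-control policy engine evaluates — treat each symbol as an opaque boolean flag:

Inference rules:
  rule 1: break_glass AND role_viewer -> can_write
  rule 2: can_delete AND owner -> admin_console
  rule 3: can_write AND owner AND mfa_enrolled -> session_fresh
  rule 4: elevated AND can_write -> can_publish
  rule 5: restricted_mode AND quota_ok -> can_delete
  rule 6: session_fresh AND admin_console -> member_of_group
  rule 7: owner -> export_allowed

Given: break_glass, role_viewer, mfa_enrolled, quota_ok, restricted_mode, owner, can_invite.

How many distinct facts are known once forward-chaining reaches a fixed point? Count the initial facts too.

Round 1 — rule 1, rule 5, rule 7, derive can_write, can_delete, export_allowed.
Round 2 — rule 2, rule 3, derive admin_console, session_fresh.
Round 3 — rule 6, derive member_of_group.
Closure: {admin_console, break_glass, can_delete, can_invite, can_write, export_allowed, member_of_group, mfa_enrolled, owner, quota_ok, restricted_mode, role_viewer, session_fresh} — 13 facts.

13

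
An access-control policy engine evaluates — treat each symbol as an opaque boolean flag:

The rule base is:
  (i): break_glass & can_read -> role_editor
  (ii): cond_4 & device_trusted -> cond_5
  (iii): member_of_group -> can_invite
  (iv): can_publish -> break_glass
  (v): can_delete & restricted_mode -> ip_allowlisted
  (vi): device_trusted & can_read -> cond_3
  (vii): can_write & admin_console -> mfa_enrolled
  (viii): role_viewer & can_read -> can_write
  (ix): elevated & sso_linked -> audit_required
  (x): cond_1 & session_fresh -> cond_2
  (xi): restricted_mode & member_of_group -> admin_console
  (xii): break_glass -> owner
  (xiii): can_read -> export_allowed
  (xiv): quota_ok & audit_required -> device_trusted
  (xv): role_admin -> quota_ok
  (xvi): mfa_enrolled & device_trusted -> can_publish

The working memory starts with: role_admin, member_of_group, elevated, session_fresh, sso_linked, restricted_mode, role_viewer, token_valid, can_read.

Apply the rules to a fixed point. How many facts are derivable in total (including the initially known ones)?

Round 1: (iii) [member_of_group -> can_invite]; (viii) [role_viewer & can_read -> can_write]; (ix) [elevated & sso_linked -> audit_required]; (xi) [restricted_mode & member_of_group -> admin_console]; (xiii) [can_read -> export_allowed]; (xv) [role_admin -> quota_ok]. Adds can_invite, can_write, audit_required, admin_console, export_allowed, quota_ok.
Round 2: (vii) [can_write & admin_console -> mfa_enrolled]; (xiv) [quota_ok & audit_required -> device_trusted]. Adds mfa_enrolled, device_trusted.
Round 3: (vi) [device_trusted & can_read -> cond_3]; (xvi) [mfa_enrolled & device_trusted -> can_publish]. Adds cond_3, can_publish.
Round 4: (iv) [can_publish -> break_glass]. Adds break_glass.
Round 5: (i) [break_glass & can_read -> role_editor]; (xii) [break_glass -> owner]. Adds role_editor, owner.
Closure: {admin_console, audit_required, break_glass, can_invite, can_publish, can_read, can_write, cond_3, device_trusted, elevated, export_allowed, member_of_group, mfa_enrolled, owner, quota_ok, restricted_mode, role_admin, role_editor, role_viewer, session_fresh, sso_linked, token_valid} — 22 facts.

22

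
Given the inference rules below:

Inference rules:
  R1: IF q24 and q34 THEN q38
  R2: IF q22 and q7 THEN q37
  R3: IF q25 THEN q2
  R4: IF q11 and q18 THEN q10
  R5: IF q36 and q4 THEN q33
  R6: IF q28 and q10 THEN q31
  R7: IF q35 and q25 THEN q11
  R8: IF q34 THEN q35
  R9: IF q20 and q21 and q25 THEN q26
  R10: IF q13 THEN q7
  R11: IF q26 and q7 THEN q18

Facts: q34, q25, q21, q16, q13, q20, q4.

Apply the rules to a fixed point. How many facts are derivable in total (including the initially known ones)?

14

Round 1 fires R3, R8, R9, R10, giving q2, q35, q26, q7.
Round 2 fires R7, R11, giving q11, q18.
Round 3 fires R4, giving q10.
Closure: {q10, q11, q13, q16, q18, q2, q20, q21, q25, q26, q34, q35, q4, q7} — 14 facts.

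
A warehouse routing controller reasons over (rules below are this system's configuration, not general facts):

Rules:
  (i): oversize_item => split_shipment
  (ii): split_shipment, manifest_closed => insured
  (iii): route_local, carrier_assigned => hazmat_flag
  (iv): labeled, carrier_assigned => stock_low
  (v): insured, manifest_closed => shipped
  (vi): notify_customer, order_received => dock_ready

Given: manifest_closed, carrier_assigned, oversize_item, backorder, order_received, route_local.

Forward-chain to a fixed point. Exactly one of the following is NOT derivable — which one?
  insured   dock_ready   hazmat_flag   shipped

Round 1 fires (i), (iii), giving split_shipment, hazmat_flag.
Round 2 fires (ii), giving insured.
Round 3 fires (v), giving shipped.
Derived: shipped (round 3), hazmat_flag (round 1), insured (round 2). dock_ready never appears in any round.

dock_ready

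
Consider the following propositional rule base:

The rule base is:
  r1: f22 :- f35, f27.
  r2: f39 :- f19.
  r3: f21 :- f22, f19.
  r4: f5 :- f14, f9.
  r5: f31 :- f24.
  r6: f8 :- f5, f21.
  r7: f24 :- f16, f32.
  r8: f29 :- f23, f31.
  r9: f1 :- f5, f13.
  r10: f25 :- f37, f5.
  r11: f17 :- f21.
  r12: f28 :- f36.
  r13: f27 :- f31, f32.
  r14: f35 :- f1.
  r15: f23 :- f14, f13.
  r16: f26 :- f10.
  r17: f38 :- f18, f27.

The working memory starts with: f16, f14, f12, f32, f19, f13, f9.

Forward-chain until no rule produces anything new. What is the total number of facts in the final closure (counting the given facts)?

Round 1: r2 [f39 :- f19.]; r4 [f5 :- f14, f9.]; r7 [f24 :- f16, f32.]; r15 [f23 :- f14, f13.]. New: f39, f5, f24, f23.
Round 2: r5 [f31 :- f24.]; r9 [f1 :- f5, f13.]. New: f31, f1.
Round 3: r8 [f29 :- f23, f31.]; r13 [f27 :- f31, f32.]; r14 [f35 :- f1.]. New: f29, f27, f35.
Round 4: r1 [f22 :- f35, f27.]. New: f22.
Round 5: r3 [f21 :- f22, f19.]. New: f21.
Round 6: r6 [f8 :- f5, f21.]; r11 [f17 :- f21.]. New: f8, f17.
Closure: {f1, f12, f13, f14, f16, f17, f19, f21, f22, f23, f24, f27, f29, f31, f32, f35, f39, f5, f8, f9} — 20 facts.

20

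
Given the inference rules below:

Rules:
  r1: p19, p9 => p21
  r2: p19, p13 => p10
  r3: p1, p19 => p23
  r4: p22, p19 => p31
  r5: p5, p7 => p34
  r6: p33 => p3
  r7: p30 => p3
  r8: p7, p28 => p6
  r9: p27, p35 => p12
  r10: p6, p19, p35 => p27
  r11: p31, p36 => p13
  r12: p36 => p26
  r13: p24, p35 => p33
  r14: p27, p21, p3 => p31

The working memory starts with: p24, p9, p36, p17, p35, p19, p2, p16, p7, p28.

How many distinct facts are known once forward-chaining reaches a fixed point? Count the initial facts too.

Round 1: r1 [p19, p9 => p21]; r8 [p7, p28 => p6]; r12 [p36 => p26]; r13 [p24, p35 => p33]. Adds p21, p6, p26, p33.
Round 2: r6 [p33 => p3]; r10 [p6, p19, p35 => p27]. Adds p3, p27.
Round 3: r9 [p27, p35 => p12]; r14 [p27, p21, p3 => p31]. Adds p12, p31.
Round 4: r11 [p31, p36 => p13]. Adds p13.
Round 5: r2 [p19, p13 => p10]. Adds p10.
Closure: {p10, p12, p13, p16, p17, p19, p2, p21, p24, p26, p27, p28, p3, p31, p33, p35, p36, p6, p7, p9} — 20 facts.

20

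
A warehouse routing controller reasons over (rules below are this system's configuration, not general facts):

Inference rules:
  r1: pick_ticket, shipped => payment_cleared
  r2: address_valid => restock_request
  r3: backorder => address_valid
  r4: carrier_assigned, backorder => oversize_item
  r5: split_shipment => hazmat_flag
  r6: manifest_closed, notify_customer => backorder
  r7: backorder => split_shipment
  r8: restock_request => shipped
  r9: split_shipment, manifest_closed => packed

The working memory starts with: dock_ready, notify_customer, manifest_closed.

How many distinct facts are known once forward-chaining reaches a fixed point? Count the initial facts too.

10

Round 1: r6 [manifest_closed, notify_customer => backorder]. New: backorder.
Round 2: r3 [backorder => address_valid]; r7 [backorder => split_shipment]. New: address_valid, split_shipment.
Round 3: r2 [address_valid => restock_request]; r5 [split_shipment => hazmat_flag]; r9 [split_shipment, manifest_closed => packed]. New: restock_request, hazmat_flag, packed.
Round 4: r8 [restock_request => shipped]. New: shipped.
Closure: {address_valid, backorder, dock_ready, hazmat_flag, manifest_closed, notify_customer, packed, restock_request, shipped, split_shipment} — 10 facts.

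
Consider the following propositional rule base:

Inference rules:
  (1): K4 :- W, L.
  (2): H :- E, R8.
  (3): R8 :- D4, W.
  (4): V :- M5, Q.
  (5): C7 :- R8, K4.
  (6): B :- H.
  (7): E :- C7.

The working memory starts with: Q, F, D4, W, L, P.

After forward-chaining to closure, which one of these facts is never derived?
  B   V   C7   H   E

[1] (1) [K4 :- W, L.]; (3) [R8 :- D4, W.]. ⇒ new: K4, R8.
[2] (5) [C7 :- R8, K4.]. ⇒ new: C7.
[3] (7) [E :- C7.]. ⇒ new: E.
[4] (2) [H :- E, R8.]. ⇒ new: H.
[5] (6) [B :- H.]. ⇒ new: B.
Derived: E (round 3), B (round 5), H (round 4), C7 (round 2). V never appears in any round.

V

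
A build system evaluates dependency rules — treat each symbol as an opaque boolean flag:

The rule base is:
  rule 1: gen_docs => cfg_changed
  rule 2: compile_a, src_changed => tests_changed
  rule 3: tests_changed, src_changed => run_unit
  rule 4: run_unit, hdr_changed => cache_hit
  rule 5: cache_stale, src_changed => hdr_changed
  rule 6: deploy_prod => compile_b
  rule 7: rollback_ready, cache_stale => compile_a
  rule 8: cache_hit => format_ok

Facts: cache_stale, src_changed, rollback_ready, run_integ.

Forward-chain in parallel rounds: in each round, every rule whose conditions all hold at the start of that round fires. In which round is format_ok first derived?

Round 1: rule 5 [cache_stale, src_changed => hdr_changed]; rule 7 [rollback_ready, cache_stale => compile_a]. New: hdr_changed, compile_a.
Round 2: rule 2 [compile_a, src_changed => tests_changed]. New: tests_changed.
Round 3: rule 3 [tests_changed, src_changed => run_unit]. New: run_unit.
Round 4: rule 4 [run_unit, hdr_changed => cache_hit]. New: cache_hit.
Round 5: rule 8 [cache_hit => format_ok]. New: format_ok.
format_ok first appears in round 5.

5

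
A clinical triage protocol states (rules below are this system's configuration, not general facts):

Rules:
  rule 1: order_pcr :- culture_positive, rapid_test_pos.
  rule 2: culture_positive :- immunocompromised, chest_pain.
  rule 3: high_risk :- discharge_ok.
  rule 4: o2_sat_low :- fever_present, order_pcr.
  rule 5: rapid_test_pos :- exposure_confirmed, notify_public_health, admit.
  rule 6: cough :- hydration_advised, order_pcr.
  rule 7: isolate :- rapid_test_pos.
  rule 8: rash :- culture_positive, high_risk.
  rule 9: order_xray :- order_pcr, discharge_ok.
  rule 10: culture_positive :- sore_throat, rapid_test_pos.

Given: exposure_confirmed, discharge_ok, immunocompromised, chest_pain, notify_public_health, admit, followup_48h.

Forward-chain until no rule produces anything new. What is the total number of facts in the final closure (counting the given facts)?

Round 1: rule 2 [culture_positive :- immunocompromised, chest_pain.]; rule 3 [high_risk :- discharge_ok.]; rule 5 [rapid_test_pos :- exposure_confirmed, notify_public_health, admit.]. Adds culture_positive, high_risk, rapid_test_pos.
Round 2: rule 1 [order_pcr :- culture_positive, rapid_test_pos.]; rule 7 [isolate :- rapid_test_pos.]; rule 8 [rash :- culture_positive, high_risk.]. Adds order_pcr, isolate, rash.
Round 3: rule 9 [order_xray :- order_pcr, discharge_ok.]. Adds order_xray.
Closure: {admit, chest_pain, culture_positive, discharge_ok, exposure_confirmed, followup_48h, high_risk, immunocompromised, isolate, notify_public_health, order_pcr, order_xray, rapid_test_pos, rash} — 14 facts.

14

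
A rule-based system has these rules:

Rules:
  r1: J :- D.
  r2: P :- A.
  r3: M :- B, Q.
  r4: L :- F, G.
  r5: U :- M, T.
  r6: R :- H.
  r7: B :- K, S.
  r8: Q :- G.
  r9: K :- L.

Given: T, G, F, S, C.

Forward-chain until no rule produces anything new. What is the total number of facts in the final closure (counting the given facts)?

11

[1] r4 [L :- F, G.]; r8 [Q :- G.]. ⇒ new: L, Q.
[2] r9 [K :- L.]. ⇒ new: K.
[3] r7 [B :- K, S.]. ⇒ new: B.
[4] r3 [M :- B, Q.]. ⇒ new: M.
[5] r5 [U :- M, T.]. ⇒ new: U.
Closure: {B, C, F, G, K, L, M, Q, S, T, U} — 11 facts.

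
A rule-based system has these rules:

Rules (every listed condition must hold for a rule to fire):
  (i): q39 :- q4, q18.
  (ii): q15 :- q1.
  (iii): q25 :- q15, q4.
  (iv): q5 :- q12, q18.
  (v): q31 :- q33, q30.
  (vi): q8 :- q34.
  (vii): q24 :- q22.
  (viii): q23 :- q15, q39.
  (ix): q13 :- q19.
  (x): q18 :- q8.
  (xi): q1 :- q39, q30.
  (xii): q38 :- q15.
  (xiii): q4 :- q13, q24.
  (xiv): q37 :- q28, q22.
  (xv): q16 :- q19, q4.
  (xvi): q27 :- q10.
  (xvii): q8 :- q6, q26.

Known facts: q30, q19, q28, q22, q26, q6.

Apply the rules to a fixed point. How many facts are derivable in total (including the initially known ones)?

19

Round 1: (vii) [q24 :- q22.]; (ix) [q13 :- q19.]; (xiv) [q37 :- q28, q22.]; (xvii) [q8 :- q6, q26.]. Adds q24, q13, q37, q8.
Round 2: (x) [q18 :- q8.]; (xiii) [q4 :- q13, q24.]. Adds q18, q4.
Round 3: (i) [q39 :- q4, q18.]; (xv) [q16 :- q19, q4.]. Adds q39, q16.
Round 4: (xi) [q1 :- q39, q30.]. Adds q1.
Round 5: (ii) [q15 :- q1.]. Adds q15.
Round 6: (iii) [q25 :- q15, q4.]; (viii) [q23 :- q15, q39.]; (xii) [q38 :- q15.]. Adds q25, q23, q38.
Closure: {q1, q13, q15, q16, q18, q19, q22, q23, q24, q25, q26, q28, q30, q37, q38, q39, q4, q6, q8} — 19 facts.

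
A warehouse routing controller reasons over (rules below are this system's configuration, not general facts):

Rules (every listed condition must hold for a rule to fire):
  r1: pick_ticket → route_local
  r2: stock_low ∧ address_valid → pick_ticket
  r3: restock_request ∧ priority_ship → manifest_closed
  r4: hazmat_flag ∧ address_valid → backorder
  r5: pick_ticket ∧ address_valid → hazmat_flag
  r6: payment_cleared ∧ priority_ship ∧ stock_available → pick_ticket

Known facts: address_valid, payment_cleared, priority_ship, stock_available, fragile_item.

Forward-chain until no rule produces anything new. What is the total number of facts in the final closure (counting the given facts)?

Round 1 fires r6, giving pick_ticket.
Round 2 fires r1, r5, giving route_local, hazmat_flag.
Round 3 fires r4, giving backorder.
Closure: {address_valid, backorder, fragile_item, hazmat_flag, payment_cleared, pick_ticket, priority_ship, route_local, stock_available} — 9 facts.

9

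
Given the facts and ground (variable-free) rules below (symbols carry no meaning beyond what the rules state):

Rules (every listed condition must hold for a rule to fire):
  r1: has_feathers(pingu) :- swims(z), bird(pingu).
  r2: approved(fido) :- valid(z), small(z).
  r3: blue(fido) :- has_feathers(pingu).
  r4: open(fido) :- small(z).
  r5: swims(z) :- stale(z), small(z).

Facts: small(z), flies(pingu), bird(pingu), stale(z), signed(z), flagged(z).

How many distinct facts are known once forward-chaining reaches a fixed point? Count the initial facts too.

10

[1] r4 [open(fido) :- small(z).]; r5 [swims(z) :- stale(z), small(z).]. ⇒ new: open(fido), swims(z).
[2] r1 [has_feathers(pingu) :- swims(z), bird(pingu).]. ⇒ new: has_feathers(pingu).
[3] r3 [blue(fido) :- has_feathers(pingu).]. ⇒ new: blue(fido).
Closure: {bird(pingu), blue(fido), flagged(z), flies(pingu), has_feathers(pingu), open(fido), signed(z), small(z), stale(z), swims(z)} — 10 facts.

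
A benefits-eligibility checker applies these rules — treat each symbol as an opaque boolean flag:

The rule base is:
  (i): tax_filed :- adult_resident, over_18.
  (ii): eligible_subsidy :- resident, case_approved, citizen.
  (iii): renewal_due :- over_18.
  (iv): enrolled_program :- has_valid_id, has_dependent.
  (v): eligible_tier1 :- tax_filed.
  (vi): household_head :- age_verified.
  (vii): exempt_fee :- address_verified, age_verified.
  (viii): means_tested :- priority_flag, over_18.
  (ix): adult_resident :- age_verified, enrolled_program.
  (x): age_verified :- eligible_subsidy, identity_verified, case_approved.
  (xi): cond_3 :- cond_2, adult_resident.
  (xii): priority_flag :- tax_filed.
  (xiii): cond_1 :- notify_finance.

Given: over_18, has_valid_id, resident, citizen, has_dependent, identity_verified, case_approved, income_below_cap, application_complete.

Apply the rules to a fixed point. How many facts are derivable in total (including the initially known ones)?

[1] (ii) [eligible_subsidy :- resident, case_approved, citizen.]; (iii) [renewal_due :- over_18.]; (iv) [enrolled_program :- has_valid_id, has_dependent.]. ⇒ new: eligible_subsidy, renewal_due, enrolled_program.
[2] (x) [age_verified :- eligible_subsidy, identity_verified, case_approved.]. ⇒ new: age_verified.
[3] (vi) [household_head :- age_verified.]; (ix) [adult_resident :- age_verified, enrolled_program.]. ⇒ new: household_head, adult_resident.
[4] (i) [tax_filed :- adult_resident, over_18.]. ⇒ new: tax_filed.
[5] (v) [eligible_tier1 :- tax_filed.]; (xii) [priority_flag :- tax_filed.]. ⇒ new: eligible_tier1, priority_flag.
[6] (viii) [means_tested :- priority_flag, over_18.]. ⇒ new: means_tested.
Closure: {adult_resident, age_verified, application_complete, case_approved, citizen, eligible_subsidy, eligible_tier1, enrolled_program, has_dependent, has_valid_id, household_head, identity_verified, income_below_cap, means_tested, over_18, priority_flag, renewal_due, resident, tax_filed} — 19 facts.

19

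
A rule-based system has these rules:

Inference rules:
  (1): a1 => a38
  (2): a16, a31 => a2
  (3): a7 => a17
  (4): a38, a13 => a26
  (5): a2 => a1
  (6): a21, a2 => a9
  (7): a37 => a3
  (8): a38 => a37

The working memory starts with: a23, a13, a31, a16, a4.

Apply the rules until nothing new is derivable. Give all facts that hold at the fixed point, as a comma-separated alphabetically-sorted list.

Round 1: (2) [a16, a31 => a2]. Adds a2.
Round 2: (5) [a2 => a1]. Adds a1.
Round 3: (1) [a1 => a38]. Adds a38.
Round 4: (4) [a38, a13 => a26]; (8) [a38 => a37]. Adds a26, a37.
Round 5: (7) [a37 => a3]. Adds a3.

a1, a13, a16, a2, a23, a26, a3, a31, a37, a38, a4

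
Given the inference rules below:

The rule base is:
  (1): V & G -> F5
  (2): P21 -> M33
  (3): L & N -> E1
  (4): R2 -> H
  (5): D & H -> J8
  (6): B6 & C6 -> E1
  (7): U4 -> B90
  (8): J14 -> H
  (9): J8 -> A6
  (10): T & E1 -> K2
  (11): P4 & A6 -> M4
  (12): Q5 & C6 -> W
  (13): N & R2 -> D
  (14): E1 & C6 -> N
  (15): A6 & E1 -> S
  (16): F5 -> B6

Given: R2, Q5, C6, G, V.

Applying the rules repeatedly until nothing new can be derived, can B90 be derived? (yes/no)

Round 1 — (1), (4), (12), derive F5, H, W.
Round 2 — (16), derive B6.
Round 3 — (6), derive E1.
Round 4 — (14), derive N.
Round 5 — (13), derive D.
Round 6 — (5), derive J8.
Round 7 — (9), derive A6.
Round 8 — (15), derive S.
Fixed point reached. B90 is concluded only by (7); (7) needs U4 (never derived).

no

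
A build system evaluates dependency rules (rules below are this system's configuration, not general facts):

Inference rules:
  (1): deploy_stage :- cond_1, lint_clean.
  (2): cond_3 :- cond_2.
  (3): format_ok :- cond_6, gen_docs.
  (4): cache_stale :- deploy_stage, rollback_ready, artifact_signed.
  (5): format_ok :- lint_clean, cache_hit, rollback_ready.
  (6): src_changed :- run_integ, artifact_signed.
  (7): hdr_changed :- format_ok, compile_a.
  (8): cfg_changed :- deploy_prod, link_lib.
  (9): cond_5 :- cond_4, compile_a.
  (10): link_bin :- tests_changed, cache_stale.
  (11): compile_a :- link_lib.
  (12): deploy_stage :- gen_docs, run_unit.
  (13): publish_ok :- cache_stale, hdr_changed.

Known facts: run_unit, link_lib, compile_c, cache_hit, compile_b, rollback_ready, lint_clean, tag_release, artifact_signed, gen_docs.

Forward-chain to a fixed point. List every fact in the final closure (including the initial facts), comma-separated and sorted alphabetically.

Round 1: (5) [format_ok :- lint_clean, cache_hit, rollback_ready.]; (11) [compile_a :- link_lib.]; (12) [deploy_stage :- gen_docs, run_unit.]. New: format_ok, compile_a, deploy_stage.
Round 2: (4) [cache_stale :- deploy_stage, rollback_ready, artifact_signed.]; (7) [hdr_changed :- format_ok, compile_a.]. New: cache_stale, hdr_changed.
Round 3: (13) [publish_ok :- cache_stale, hdr_changed.]. New: publish_ok.

artifact_signed, cache_hit, cache_stale, compile_a, compile_b, compile_c, deploy_stage, format_ok, gen_docs, hdr_changed, link_lib, lint_clean, publish_ok, rollback_ready, run_unit, tag_release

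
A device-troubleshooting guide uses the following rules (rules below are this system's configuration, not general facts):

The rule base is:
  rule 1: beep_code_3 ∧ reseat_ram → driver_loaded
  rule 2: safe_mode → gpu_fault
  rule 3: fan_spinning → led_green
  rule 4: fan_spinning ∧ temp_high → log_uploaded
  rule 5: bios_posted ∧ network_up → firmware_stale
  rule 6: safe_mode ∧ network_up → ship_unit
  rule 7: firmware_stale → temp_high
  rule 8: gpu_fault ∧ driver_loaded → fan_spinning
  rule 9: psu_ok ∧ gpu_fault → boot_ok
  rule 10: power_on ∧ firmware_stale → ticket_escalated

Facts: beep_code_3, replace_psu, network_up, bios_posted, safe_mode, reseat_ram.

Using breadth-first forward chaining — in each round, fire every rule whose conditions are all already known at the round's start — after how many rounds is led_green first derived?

3

[1] rule 1 [beep_code_3 ∧ reseat_ram → driver_loaded]; rule 2 [safe_mode → gpu_fault]; rule 5 [bios_posted ∧ network_up → firmware_stale]; rule 6 [safe_mode ∧ network_up → ship_unit]. ⇒ new: driver_loaded, gpu_fault, firmware_stale, ship_unit.
[2] rule 7 [firmware_stale → temp_high]; rule 8 [gpu_fault ∧ driver_loaded → fan_spinning]. ⇒ new: temp_high, fan_spinning.
[3] rule 3 [fan_spinning → led_green]; rule 4 [fan_spinning ∧ temp_high → log_uploaded]. ⇒ new: led_green, log_uploaded.
led_green first appears in round 3.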